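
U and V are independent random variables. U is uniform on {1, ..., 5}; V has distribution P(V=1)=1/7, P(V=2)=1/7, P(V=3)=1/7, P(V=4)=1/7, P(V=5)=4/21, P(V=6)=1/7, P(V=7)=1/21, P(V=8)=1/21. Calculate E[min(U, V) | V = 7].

P(V = 7) = 1/21.
Summing min(U,V)·P(x,y) over outcomes with V = 7 gives 1/7.
E[min(U, V) | V = 7] = (1/7) / (1/21) = 3.

3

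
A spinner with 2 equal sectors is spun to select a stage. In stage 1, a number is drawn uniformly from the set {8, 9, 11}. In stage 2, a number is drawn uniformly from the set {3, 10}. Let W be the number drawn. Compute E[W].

95/12

E[W | stage 1] = (8+9+11)/3 = 28/3.
E[W | stage 2] = (3+10)/2 = 13/2.
E[W] = (1/2)·(28/3) + (1/2)·(13/2) = 95/12.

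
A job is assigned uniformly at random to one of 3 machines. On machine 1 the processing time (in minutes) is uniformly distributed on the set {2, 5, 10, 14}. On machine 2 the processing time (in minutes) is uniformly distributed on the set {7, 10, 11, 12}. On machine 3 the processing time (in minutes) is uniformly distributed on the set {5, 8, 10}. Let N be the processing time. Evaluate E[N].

E[N | machine 1] = (2+5+10+14)/4 = 31/4.
E[N | machine 2] = (7+10+11+12)/4 = 10.
E[N | machine 3] = (5+8+10)/3 = 23/3.
By the law of total expectation,
E[N] = (1/3)·(31/4) + (1/3)·(10) + (1/3)·(23/3) = 305/36.

305/36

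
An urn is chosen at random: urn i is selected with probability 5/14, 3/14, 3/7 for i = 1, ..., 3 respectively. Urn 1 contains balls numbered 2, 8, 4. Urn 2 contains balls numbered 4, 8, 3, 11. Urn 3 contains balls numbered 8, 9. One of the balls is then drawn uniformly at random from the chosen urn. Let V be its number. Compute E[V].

E[V | urn 1] = (2+8+4)/3 = 14/3.
E[V | urn 2] = (4+8+3+11)/4 = 13/2.
E[V | urn 3] = (8+9)/2 = 17/2.
E[V] = (5/14)·(14/3) + (3/14)·(13/2) + (3/7)·(17/2) = 563/84.

563/84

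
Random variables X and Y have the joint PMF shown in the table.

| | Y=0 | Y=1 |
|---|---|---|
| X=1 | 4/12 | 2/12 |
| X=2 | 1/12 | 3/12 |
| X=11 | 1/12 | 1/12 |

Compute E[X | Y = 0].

17/6

P(Y = 0) = 1/2.
Σ X·P over the event = 1·(4/12) + 2·(1/12) + 11·(1/12) = 17/12.
E[X | Y = 0] = (17/12) / (1/2) = 17/6.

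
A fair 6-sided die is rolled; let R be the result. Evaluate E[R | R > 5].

Given R > 5, R is equally likely to be any of {6}.
E[R | R > 5] = (6) / 1 = 6.

6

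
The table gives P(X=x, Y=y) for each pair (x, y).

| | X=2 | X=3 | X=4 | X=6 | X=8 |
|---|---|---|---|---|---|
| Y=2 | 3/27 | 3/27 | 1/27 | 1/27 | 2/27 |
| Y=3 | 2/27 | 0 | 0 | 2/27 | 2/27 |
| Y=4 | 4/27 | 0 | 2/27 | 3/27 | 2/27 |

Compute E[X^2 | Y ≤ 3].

P(Y ≤ 3) = 16/27.
Σ X^2·P over the event = 4·(3/27) + 4·(2/27) + 9·(3/27) + 16·(1/27) + 36·(1/27) + 36·(2/27) + 64·(2/27) + 64·(2/27) = 427/27.
E[X^2 | Y ≤ 3] = (427/27) / (16/27) = 427/16.

427/16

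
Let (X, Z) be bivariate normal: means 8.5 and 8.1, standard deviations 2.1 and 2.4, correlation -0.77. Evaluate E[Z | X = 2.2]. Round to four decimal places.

13.6440

E[Z | X=x] = μ_Z + ρ(σ_Z/σ_X)(x − μ_X) for jointly normal variables.
E[Z | X=2.2] = 8.1 + (-0.77)·(2.4/2.1)·(2.2 − (8.5)) = 8.1 + (-0.88)·(-6.3) = 13.6440.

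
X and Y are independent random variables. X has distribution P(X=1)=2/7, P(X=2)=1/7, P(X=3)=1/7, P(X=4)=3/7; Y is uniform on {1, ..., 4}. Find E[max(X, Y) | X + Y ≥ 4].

P(X + Y ≥ 4) = 23/28.
Summing max(X,Y)·P(x,y) over outcomes with X + Y ≥ 4 gives 3.
E[max(X, Y) | X + Y ≥ 4] = (3) / (23/28) = 84/23.

84/23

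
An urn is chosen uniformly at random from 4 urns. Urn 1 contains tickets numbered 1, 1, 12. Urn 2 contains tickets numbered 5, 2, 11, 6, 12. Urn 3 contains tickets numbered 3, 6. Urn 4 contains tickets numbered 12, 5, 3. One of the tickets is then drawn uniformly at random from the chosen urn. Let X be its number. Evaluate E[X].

691/120

E[X | urn 1] = (1+1+12)/3 = 14/3.
E[X | urn 2] = (5+2+11+6+12)/5 = 36/5.
E[X | urn 3] = (3+6)/2 = 9/2.
E[X | urn 4] = (12+5+3)/3 = 20/3.
By the law of total expectation,
E[X] = (1/4)·(14/3) + (1/4)·(36/5) + (1/4)·(9/2) + (1/4)·(20/3) = 691/120.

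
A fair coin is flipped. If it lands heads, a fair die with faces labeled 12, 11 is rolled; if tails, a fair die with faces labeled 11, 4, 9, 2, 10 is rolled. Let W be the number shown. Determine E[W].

E[W | heads] = (12+11)/2 = 23/2.
E[W | tails] = (11+4+9+2+10)/5 = 36/5.
E[W] = (1/2)·(23/2) + (1/2)·(36/5) = 187/20.

187/20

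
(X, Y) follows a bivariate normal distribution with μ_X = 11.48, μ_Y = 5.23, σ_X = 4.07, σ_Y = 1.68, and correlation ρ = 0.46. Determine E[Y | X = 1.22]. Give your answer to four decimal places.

3.2819

E[Y | X=x] = μ_Y + ρ(σ_Y/σ_X)(x − μ_X) for jointly normal variables.
E[Y | X=1.22] = 5.23 + (0.46)·(1.68/4.07)·(1.22 − (11.48)) = 5.23 + (0.189877)·(-10.26) = 3.2819.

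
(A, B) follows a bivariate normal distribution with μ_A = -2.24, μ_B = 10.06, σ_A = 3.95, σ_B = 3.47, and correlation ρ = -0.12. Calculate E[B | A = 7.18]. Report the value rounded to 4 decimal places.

The regression of B on A has slope ρ·σ_B/σ_A and passes through (μ_A, μ_B).
E[B | A=7.18] = 10.06 + (-0.12)·(3.47/3.95)·(7.18 − (-2.24)) = 10.06 + (-0.105418)·(9.42) = 9.0670.

9.0670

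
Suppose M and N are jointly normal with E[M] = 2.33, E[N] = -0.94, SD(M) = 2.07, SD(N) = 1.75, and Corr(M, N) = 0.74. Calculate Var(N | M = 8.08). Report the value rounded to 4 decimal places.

Var(N | M=x) = (1 − ρ²)·σ_N².
Var(N | M=8.08) = (1.75)²·(1 − (0.74)²) = 3.0625·0.4524 = 1.3855.

1.3855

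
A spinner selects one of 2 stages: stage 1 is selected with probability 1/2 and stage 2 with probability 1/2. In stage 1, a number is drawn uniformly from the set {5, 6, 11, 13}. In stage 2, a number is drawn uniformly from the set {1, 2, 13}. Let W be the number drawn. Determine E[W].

E[W | stage 1] = (5+6+11+13)/4 = 35/4.
E[W | stage 2] = (1+2+13)/3 = 16/3.
By the law of total expectation,
E[W] = (1/2)·(35/4) + (1/2)·(16/3) = 169/24.

169/24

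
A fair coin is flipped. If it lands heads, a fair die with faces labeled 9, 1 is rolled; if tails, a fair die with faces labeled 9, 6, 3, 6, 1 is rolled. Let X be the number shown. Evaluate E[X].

E[X | heads] = (9+1)/2 = 5.
E[X | tails] = (9+6+3+6+1)/5 = 5.
By the law of total expectation,
E[X] = (1/2)·(5) + (1/2)·(5) = 5.

5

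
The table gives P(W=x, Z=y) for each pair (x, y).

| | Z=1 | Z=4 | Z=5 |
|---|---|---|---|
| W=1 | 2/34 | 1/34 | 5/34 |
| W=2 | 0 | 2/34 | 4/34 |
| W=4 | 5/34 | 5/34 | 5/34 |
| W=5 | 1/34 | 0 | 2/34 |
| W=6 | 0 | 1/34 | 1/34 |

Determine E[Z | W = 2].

P(W = 2) = 3/17.
Σ Z·P over the event = 4·(2/34) + 5·(4/34) = 14/17.
E[Z | W = 2] = (14/17) / (3/17) = 14/3.

14/3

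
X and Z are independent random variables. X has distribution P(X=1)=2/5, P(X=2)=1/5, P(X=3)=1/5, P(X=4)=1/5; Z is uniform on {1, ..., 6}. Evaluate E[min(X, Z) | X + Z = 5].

7/5

P(X + Z = 5) = 1/6.
Summing min(X,Z)·P(x,y) over outcomes with X + Z = 5 gives 7/30.
E[min(X, Z) | X + Z = 5] = (7/30) / (1/6) = 7/5.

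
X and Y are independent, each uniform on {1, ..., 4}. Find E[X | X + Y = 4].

Outcomes with X + Y = 4: (1,3), (2,2), (3,1), each with probability 1/16.
E[X | X + Y = 4] = (1 + 2 + 3) / 3 = 2.

2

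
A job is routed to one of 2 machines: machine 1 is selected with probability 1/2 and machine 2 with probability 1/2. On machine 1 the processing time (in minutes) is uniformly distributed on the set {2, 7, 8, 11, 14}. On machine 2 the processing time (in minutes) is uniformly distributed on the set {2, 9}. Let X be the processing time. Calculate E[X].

139/20

E[X | machine 1] = (2+7+8+11+14)/5 = 42/5.
E[X | machine 2] = (2+9)/2 = 11/2.
E[X] = (1/2)·(42/5) + (1/2)·(11/2) = 139/20.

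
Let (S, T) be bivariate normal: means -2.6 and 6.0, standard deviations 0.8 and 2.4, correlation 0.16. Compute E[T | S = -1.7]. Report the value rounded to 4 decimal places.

The regression of T on S has slope ρ·σ_T/σ_S and passes through (μ_S, μ_T).
E[T | S=-1.7] = 6.0 + (0.16)·(2.4/0.8)·(-1.7 − (-2.6)) = 6.0 + (0.48)·(0.9) = 6.4320.

6.4320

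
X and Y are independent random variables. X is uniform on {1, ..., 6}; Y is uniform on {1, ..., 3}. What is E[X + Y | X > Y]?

25/4

P(X > Y) = 2/3.
Summing (X+Y)·P(x,y) over outcomes with X > Y gives 25/6.
E[X + Y | X > Y] = (25/6) / (2/3) = 25/4.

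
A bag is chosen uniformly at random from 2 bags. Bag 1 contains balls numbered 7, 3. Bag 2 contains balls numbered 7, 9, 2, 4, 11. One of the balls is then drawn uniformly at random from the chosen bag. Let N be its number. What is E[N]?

E[N | bag 1] = (7+3)/2 = 5.
E[N | bag 2] = (7+9+2+4+11)/5 = 33/5.
By the law of total expectation,
E[N] = (1/2)·(5) + (1/2)·(33/5) = 29/5.

29/5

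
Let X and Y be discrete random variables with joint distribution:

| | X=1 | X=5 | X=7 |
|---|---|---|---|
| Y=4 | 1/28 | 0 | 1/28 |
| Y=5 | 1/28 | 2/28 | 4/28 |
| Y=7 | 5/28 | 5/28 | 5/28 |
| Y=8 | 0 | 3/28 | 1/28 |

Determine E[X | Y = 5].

P(Y = 5) = 1/4.
Summing X·P(X=x,Y=y) over the conditioning event gives 39/28.
E[X | Y = 5] = (39/28) / (1/4) = 39/7.

39/7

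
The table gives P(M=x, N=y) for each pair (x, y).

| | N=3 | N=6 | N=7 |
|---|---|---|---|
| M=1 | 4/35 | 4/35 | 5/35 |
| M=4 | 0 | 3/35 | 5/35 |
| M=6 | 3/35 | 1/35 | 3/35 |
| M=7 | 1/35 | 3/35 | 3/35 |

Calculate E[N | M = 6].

P(M = 6) = 1/5.
Σ N·P over the event = 3·(3/35) + 6·(1/35) + 7·(3/35) = 36/35.
E[N | M = 6] = (36/35) / (1/5) = 36/7.

36/7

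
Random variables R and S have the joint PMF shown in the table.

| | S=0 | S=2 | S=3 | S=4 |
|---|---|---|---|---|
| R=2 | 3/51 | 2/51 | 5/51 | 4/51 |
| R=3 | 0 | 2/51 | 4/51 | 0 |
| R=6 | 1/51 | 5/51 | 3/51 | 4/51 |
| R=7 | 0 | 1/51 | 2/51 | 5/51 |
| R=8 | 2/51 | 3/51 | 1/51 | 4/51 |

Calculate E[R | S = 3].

P(S = 3) = 5/17.
Σ R·P over the event = 2·(5/51) + 3·(4/51) + 6·(3/51) + 7·(2/51) + 8·(1/51) = 62/51.
E[R | S = 3] = (62/51) / (5/17) = 62/15.

62/15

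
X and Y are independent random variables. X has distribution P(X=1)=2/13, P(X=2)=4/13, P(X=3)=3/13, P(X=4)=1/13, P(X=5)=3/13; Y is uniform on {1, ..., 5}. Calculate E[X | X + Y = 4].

19/9

P(X + Y = 4) = 9/65.
Summing X·P(x,y) over outcomes with X + Y = 4 gives 19/65.
E[X | X + Y = 4] = (19/65) / (9/65) = 19/9.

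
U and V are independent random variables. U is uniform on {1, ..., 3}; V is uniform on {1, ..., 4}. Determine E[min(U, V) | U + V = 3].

1

P(U + V = 3) = 1/6.
Summing min(U,V)·P(x,y) over outcomes with U + V = 3 gives 1/6.
E[min(U, V) | U + V = 3] = (1/6) / (1/6) = 1.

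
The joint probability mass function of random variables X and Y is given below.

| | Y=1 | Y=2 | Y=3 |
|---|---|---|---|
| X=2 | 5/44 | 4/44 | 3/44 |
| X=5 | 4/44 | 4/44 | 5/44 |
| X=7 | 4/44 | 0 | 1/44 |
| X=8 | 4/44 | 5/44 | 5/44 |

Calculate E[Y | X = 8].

P(X = 8) = 7/22.
Σ Y·P over the event = 1·(4/44) + 2·(5/44) + 3·(5/44) = 29/44.
E[Y | X = 8] = (29/44) / (7/22) = 29/14.

29/14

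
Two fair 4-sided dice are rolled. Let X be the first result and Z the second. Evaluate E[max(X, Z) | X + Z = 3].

2

Outcomes with X + Z = 3: (1,2), (2,1), each with probability 1/16.
E[max(X, Z) | X + Z = 3] = (2 + 2) / 2 = 2.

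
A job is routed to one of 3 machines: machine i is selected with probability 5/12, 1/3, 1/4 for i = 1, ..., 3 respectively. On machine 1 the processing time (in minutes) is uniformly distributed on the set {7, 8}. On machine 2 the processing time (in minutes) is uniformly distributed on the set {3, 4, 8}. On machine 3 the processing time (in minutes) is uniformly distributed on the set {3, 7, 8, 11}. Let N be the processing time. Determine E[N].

317/48

E[N | machine 1] = (7+8)/2 = 15/2.
E[N | machine 2] = (3+4+8)/3 = 5.
E[N | machine 3] = (3+7+8+11)/4 = 29/4.
By the law of total expectation,
E[N] = (5/12)·(15/2) + (1/3)·(5) + (1/4)·(29/4) = 317/48.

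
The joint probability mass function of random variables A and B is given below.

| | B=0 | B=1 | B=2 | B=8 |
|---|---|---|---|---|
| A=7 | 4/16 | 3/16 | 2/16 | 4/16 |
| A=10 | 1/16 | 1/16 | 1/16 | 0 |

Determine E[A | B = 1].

P(B = 1) = 1/4.
Σ A·P over the event = 7·(3/16) + 10·(1/16) = 31/16.
E[A | B = 1] = (31/16) / (1/4) = 31/4.

31/4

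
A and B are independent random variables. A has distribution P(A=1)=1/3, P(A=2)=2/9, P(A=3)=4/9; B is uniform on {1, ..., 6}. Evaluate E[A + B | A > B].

21/5

P(A > B) = 5/27.
Summing (A+B)·P(x,y) over outcomes with A > B gives 7/9.
E[A + B | A > B] = (7/9) / (5/27) = 21/5.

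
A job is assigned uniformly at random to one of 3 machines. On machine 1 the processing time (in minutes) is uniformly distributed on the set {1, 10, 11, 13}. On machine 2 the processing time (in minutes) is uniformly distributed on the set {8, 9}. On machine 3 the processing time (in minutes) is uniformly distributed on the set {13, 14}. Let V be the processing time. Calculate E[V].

E[V | machine 1] = (1+10+11+13)/4 = 35/4.
E[V | machine 2] = (8+9)/2 = 17/2.
E[V | machine 3] = (13+14)/2 = 27/2.
E[V] = (1/3)·(35/4) + (1/3)·(17/2) + (1/3)·(27/2) = 41/4.

41/4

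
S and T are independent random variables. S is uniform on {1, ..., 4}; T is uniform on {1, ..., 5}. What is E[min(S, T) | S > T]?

5/3

Outcomes with S > T: (2,1), (3,1), (3,2), (4,1), (4,2), (4,3), each with probability 1/20.
E[min(S, T) | S > T] = (1 + 1 + 2 + 1 + 2 + 3) / 6 = 5/3.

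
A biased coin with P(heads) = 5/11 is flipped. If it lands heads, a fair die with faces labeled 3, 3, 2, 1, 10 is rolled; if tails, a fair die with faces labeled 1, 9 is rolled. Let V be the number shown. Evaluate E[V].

49/11

E[V | heads] = (3+3+2+1+10)/5 = 19/5.
E[V | tails] = (1+9)/2 = 5.
By the law of total expectation,
E[V] = (5/11)·(19/5) + (6/11)·(5) = 49/11.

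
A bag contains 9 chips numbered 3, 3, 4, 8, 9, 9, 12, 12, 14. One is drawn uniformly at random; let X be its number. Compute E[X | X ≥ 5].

P(X ≥ 5) = 2/3.
Σ over the event: 8·1/9 + 9·2/9 + 12·2/9 + 14·1/9 = 64/9.
E[X | X ≥ 5] = (64/9) / (2/3) = 32/3.

32/3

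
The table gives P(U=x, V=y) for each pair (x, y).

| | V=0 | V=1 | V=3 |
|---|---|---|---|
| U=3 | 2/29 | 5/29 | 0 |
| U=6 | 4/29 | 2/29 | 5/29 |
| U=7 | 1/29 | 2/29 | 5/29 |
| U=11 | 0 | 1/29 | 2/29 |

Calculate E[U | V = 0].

37/7

P(V = 0) = 7/29.
Summing U·P(U=x,V=y) over the conditioning event gives 37/29.
E[U | V = 0] = (37/29) / (7/29) = 37/7.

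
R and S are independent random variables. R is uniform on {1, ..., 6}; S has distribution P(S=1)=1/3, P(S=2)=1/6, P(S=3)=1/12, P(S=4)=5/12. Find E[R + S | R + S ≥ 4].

206/31

P(R + S ≥ 4) = 31/36.
Summing (R+S)·P(x,y) over outcomes with R + S ≥ 4 gives 103/18.
E[R + S | R + S ≥ 4] = (103/18) / (31/36) = 206/31.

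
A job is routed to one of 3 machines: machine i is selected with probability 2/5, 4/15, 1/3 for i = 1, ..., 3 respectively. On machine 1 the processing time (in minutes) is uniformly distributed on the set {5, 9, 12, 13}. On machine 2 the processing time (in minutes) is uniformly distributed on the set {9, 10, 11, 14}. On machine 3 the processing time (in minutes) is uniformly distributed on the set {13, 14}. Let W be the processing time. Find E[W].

E[W | machine 1] = (5+9+12+13)/4 = 39/4.
E[W | machine 2] = (9+10+11+14)/4 = 11.
E[W | machine 3] = (13+14)/2 = 27/2.
E[W] = (2/5)·(39/4) + (4/15)·(11) + (1/3)·(27/2) = 34/3.

34/3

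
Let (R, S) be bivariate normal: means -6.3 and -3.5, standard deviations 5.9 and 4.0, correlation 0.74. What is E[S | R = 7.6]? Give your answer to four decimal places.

3.4736

For a bivariate normal, E[S | R=x] = μ_S + ρ·(σ_S/σ_R)·(x − μ_R).
E[S | R=7.6] = -3.5 + (0.74)·(4.0/5.9)·(7.6 − (-6.3)) = -3.5 + (0.501695)·(13.9) = 3.4736.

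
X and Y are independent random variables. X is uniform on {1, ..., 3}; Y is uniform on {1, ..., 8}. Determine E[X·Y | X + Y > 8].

Outcomes with X + Y > 8: (1,8), (2,7), (2,8), (3,6), (3,7), (3,8), each with probability 1/24.
E[X·Y | X + Y > 8] = (8 + 14 + 16 + 18 + 21 + 24) / 6 = 101/6.

101/6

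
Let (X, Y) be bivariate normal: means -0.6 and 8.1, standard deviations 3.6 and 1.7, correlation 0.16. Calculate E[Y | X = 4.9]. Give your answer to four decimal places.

The regression of Y on X has slope ρ·σ_Y/σ_X and passes through (μ_X, μ_Y).
E[Y | X=4.9] = 8.1 + (0.16)·(1.7/3.6)·(4.9 − (-0.6)) = 8.1 + (0.075556)·(5.5) = 8.5156.

8.5156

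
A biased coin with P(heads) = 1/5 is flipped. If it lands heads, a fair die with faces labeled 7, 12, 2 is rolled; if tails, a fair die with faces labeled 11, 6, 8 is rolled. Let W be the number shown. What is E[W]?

E[W | heads] = (7+12+2)/3 = 7.
E[W | tails] = (11+6+8)/3 = 25/3.
E[W] = (1/5)·(7) + (4/5)·(25/3) = 121/15.

121/15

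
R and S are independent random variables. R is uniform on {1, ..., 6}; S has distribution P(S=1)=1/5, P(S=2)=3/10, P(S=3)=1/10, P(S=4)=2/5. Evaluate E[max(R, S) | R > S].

P(R > S) = 11/20.
Summing max(R,S)·P(x,y) over outcomes with R > S gives 51/20.
E[max(R, S) | R > S] = (51/20) / (11/20) = 51/11.

51/11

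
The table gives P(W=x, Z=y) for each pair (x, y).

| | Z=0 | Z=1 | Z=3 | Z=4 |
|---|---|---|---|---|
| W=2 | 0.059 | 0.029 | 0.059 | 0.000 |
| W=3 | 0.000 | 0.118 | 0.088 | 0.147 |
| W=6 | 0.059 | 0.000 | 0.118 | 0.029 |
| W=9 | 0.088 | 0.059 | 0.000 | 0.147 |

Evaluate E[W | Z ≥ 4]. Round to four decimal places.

6.0000

P(Z ≥ 4) = 0.323.
Summing W·P(W=x,Z=y) over the conditioning event gives 1.938.
E[W | Z ≥ 4] = (1.938) / (0.323) = 6.0000.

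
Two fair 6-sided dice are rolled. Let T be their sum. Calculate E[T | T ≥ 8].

P(T ≥ 8) = 5/12.
Σ over the event: 8·5/36 + 9·1/9 + 10·1/12 + 11·1/18 + 12·1/36 = 35/9.
E[T | T ≥ 8] = (35/9) / (5/12) = 28/3.

28/3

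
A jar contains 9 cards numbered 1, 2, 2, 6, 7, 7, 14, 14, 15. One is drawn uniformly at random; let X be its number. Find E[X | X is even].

P(X is even) = 5/9.
Σ over the event: 2·2/9 + 6·1/9 + 14·2/9 = 38/9.
E[X | X is even] = (38/9) / (5/9) = 38/5.

38/5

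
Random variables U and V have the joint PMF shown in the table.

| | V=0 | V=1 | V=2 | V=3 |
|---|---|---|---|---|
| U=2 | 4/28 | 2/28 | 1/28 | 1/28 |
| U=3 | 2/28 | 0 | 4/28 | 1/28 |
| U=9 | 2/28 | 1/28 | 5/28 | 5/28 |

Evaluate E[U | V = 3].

50/7

P(V = 3) = 1/4.
Σ U·P over the event = 2·(1/28) + 3·(1/28) + 9·(5/28) = 25/14.
E[U | V = 3] = (25/14) / (1/4) = 50/7.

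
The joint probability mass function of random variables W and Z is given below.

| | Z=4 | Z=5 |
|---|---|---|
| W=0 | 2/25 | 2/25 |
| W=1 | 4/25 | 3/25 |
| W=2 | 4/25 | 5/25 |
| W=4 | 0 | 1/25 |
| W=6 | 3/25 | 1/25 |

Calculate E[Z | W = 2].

P(W = 2) = 9/25.
Σ Z·P over the event = 4·(4/25) + 5·(5/25) = 41/25.
E[Z | W = 2] = (41/25) / (9/25) = 41/9.

41/9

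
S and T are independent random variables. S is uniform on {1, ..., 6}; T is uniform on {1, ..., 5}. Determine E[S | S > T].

P(S > T) = 1/2.
Summing S·P(x,y) over outcomes with S > T gives 7/3.
E[S | S > T] = (7/3) / (1/2) = 14/3.

14/3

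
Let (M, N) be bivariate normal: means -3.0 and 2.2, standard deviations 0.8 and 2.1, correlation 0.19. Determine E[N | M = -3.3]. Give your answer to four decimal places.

2.0504

The regression of N on M has slope ρ·σ_N/σ_M and passes through (μ_M, μ_N).
E[N | M=-3.3] = 2.2 + (0.19)·(2.1/0.8)·(-3.3 − (-3.0)) = 2.2 + (0.49875)·(-0.3) = 2.0504.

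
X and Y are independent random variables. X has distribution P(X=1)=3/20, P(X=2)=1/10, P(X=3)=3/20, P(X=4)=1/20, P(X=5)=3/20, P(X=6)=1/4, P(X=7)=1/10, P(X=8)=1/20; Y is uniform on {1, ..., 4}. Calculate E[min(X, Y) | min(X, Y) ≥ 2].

48/17

P(min(X, Y) ≥ 2) = 51/80.
Summing min(X,Y)·P(x,y) over outcomes with min(X, Y) ≥ 2 gives 9/5.
E[min(X, Y) | min(X, Y) ≥ 2] = (9/5) / (51/80) = 48/17.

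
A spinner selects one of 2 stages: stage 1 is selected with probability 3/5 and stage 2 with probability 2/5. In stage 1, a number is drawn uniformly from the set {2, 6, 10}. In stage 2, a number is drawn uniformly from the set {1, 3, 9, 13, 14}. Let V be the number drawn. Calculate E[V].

E[V | stage 1] = (2+6+10)/3 = 6.
E[V | stage 2] = (1+3+9+13+14)/5 = 8.
By the law of total expectation,
E[V] = (3/5)·(6) + (2/5)·(8) = 34/5.

34/5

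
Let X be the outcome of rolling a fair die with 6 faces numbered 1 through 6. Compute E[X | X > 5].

6

Given X > 5, X is equally likely to be any of {6}.
E[X | X > 5] = (6) / 1 = 6.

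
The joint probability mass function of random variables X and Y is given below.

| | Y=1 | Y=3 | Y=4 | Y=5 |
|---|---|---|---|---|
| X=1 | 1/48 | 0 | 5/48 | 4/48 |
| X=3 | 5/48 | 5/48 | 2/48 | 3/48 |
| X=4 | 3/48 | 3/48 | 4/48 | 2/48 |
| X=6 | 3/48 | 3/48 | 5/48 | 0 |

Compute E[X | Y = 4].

57/16

P(Y = 4) = 1/3.
Summing X·P(X=x,Y=y) over the conditioning event gives 19/16.
E[X | Y = 4] = (19/16) / (1/3) = 57/16.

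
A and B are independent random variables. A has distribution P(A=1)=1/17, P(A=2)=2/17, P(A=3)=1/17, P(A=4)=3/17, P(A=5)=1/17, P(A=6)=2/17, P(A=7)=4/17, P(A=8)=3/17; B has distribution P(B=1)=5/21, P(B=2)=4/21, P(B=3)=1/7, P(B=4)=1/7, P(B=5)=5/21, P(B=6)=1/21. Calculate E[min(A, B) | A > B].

696/257

P(A > B) = 257/357.
Summing min(A,B)·P(x,y) over outcomes with A > B gives 232/119.
E[min(A, B) | A > B] = (232/119) / (257/357) = 696/257.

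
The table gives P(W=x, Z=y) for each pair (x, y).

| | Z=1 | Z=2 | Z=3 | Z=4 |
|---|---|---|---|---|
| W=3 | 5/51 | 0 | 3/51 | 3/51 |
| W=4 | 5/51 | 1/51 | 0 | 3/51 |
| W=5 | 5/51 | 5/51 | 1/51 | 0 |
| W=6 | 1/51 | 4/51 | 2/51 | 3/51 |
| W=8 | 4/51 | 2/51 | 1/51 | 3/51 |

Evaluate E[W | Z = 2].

23/4

P(Z = 2) = 4/17.
Σ W·P over the event = 4·(1/51) + 5·(5/51) + 6·(4/51) + 8·(2/51) = 23/17.
E[W | Z = 2] = (23/17) / (4/17) = 23/4.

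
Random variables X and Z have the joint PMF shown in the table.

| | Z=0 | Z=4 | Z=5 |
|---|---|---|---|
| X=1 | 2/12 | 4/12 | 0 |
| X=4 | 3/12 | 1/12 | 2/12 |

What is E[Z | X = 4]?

7/3

P(X = 4) = 1/2.
Σ Z·P over the event = 0·(3/12) + 4·(1/12) + 5·(2/12) = 7/6.
E[Z | X = 4] = (7/6) / (1/2) = 7/3.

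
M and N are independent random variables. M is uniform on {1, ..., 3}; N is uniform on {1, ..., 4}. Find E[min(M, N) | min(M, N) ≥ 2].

P(min(M, N) ≥ 2) = 1/2.
Summing min(M,N)·P(x,y) over outcomes with min(M, N) ≥ 2 gives 7/6.
E[min(M, N) | min(M, N) ≥ 2] = (7/6) / (1/2) = 7/3.

7/3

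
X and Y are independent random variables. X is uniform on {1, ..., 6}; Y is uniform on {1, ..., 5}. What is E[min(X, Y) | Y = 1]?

1

Outcomes with Y = 1: (1,1), (2,1), (3,1), (4,1), (5,1), (6,1), each with probability 1/30.
E[min(X, Y) | Y = 1] = (1 + 1 + 1 + 1 + 1 + 1) / 6 = 1.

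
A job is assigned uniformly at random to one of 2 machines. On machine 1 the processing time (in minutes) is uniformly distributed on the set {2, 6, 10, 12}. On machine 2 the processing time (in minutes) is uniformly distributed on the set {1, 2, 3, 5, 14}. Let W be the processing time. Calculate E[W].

E[W | machine 1] = (2+6+10+12)/4 = 15/2.
E[W | machine 2] = (1+2+3+5+14)/5 = 5.
E[W] = (1/2)·(15/2) + (1/2)·(5) = 25/4.

25/4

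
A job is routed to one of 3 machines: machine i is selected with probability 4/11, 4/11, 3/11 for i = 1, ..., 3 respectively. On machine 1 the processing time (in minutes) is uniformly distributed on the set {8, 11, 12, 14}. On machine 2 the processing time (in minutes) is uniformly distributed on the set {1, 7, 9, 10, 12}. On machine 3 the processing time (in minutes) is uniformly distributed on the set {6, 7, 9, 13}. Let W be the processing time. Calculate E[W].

E[W | machine 1] = (8+11+12+14)/4 = 45/4.
E[W | machine 2] = (1+7+9+10+12)/5 = 39/5.
E[W | machine 3] = (6+7+9+13)/4 = 35/4.
By the law of total expectation,
E[W] = (4/11)·(45/4) + (4/11)·(39/5) + (3/11)·(35/4) = 2049/220.

2049/220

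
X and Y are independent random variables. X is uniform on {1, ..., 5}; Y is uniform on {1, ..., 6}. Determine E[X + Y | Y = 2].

Outcomes with Y = 2: (1,2), (2,2), (3,2), (4,2), (5,2), each with probability 1/30.
E[X + Y | Y = 2] = (3 + 4 + 5 + 6 + 7) / 5 = 5.

5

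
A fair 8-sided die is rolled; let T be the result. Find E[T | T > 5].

7

Given T > 5, T is equally likely to be any of {6, 7, 8}.
E[T | T > 5] = (6 + 7 + 8) / 3 = 7.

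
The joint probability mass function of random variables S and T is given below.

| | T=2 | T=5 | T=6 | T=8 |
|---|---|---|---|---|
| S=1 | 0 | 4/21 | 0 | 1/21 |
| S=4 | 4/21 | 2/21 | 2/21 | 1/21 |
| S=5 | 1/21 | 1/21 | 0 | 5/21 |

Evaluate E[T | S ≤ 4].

33/7

P(S ≤ 4) = 2/3.
Σ T·P over the event = 5·(4/21) + 8·(1/21) + 2·(4/21) + 5·(2/21) + 6·(2/21) + 8·(1/21) = 22/7.
E[T | S ≤ 4] = (22/7) / (2/3) = 33/7.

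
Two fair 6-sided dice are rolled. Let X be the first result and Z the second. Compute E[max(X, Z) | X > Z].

14/3

P(X > Z) = 5/12.
Summing max(X,Z)·P(x,y) over outcomes with X > Z gives 35/18.
E[max(X, Z) | X > Z] = (35/18) / (5/12) = 14/3.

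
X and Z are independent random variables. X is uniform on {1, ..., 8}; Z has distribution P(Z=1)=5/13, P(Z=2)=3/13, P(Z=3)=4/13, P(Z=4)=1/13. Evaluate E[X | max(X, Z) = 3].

P(max(X, Z) = 3) = 5/26.
Summing X·P(x,y) over outcomes with max(X, Z) = 3 gives 6/13.
E[X | max(X, Z) = 3] = (6/13) / (5/26) = 12/5.

12/5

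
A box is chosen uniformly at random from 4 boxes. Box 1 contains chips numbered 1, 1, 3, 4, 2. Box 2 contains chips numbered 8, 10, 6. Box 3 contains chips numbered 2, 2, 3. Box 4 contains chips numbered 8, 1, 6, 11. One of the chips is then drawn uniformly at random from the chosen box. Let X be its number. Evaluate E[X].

571/120

E[X | box 1] = (1+1+3+4+2)/5 = 11/5.
E[X | box 2] = (8+10+6)/3 = 8.
E[X | box 3] = (2+2+3)/3 = 7/3.
E[X | box 4] = (8+1+6+11)/4 = 13/2.
E[X] = (1/4)·(11/5) + (1/4)·(8) + (1/4)·(7/3) + (1/4)·(13/2) = 571/120.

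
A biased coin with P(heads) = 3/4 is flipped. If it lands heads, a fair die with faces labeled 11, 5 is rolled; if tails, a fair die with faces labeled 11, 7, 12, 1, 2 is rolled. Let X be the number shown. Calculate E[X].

E[X | heads] = (11+5)/2 = 8.
E[X | tails] = (11+7+12+1+2)/5 = 33/5.
By the law of total expectation,
E[X] = (3/4)·(8) + (1/4)·(33/5) = 153/20.

153/20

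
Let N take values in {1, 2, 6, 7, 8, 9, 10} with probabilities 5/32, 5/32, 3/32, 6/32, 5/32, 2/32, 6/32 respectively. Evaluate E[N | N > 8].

39/4

P(N > 8) = 1/4.
Σ over the event: 9·1/16 + 10·3/16 = 39/16.
E[N | N > 8] = (39/16) / (1/4) = 39/4.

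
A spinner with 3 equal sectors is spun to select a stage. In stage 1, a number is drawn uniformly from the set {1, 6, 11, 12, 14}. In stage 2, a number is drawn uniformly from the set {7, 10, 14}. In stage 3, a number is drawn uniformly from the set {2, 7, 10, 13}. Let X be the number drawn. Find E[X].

407/45

E[X | stage 1] = (1+6+11+12+14)/5 = 44/5.
E[X | stage 2] = (7+10+14)/3 = 31/3.
E[X | stage 3] = (2+7+10+13)/4 = 8.
By the law of total expectation,
E[X] = (1/3)·(44/5) + (1/3)·(31/3) + (1/3)·(8) = 407/45.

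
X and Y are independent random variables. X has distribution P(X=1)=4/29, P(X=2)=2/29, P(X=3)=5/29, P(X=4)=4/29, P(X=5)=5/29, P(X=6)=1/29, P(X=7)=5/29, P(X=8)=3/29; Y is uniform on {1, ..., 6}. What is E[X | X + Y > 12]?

83/11

P(X + Y > 12) = 11/174.
Summing X·P(x,y) over outcomes with X + Y > 12 gives 83/174.
E[X | X + Y > 12] = (83/174) / (11/174) = 83/11.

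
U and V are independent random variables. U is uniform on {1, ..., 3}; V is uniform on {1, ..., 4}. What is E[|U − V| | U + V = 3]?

P(U + V = 3) = 1/6.
Summing |U−V|·P(x,y) over outcomes with U + V = 3 gives 1/6.
E[|U − V| | U + V = 3] = (1/6) / (1/6) = 1.

1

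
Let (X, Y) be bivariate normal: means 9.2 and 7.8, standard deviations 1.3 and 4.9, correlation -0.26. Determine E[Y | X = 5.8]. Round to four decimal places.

For a bivariate normal, E[Y | X=x] = μ_Y + ρ·(σ_Y/σ_X)·(x − μ_X).
E[Y | X=5.8] = 7.8 + (-0.26)·(4.9/1.3)·(5.8 − (9.2)) = 7.8 + (-0.98)·(-3.4) = 11.1320.

11.1320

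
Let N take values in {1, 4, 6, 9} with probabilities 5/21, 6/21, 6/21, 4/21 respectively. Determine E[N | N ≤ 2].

1

P(N ≤ 2) = 5/21.
Σ over the event: 1·5/21 = 5/21.
E[N | N ≤ 2] = (5/21) / (5/21) = 1.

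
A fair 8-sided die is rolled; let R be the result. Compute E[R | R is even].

Given R is even, R is equally likely to be any of {2, 4, 6, 8}.
E[R | R is even] = (2 + 4 + 6 + 8) / 4 = 5.

5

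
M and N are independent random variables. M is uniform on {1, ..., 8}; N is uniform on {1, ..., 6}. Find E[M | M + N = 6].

3

Outcomes with M + N = 6: (1,5), (2,4), (3,3), (4,2), (5,1), each with probability 1/48.
E[M | M + N = 6] = (1 + 2 + 3 + 4 + 5) / 5 = 3.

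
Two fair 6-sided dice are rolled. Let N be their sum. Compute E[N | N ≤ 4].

10/3

P(N ≤ 4) = 1/6.
Σ over the event: 2·1/36 + 3·1/18 + 4·1/12 = 5/9.
E[N | N ≤ 4] = (5/9) / (1/6) = 10/3.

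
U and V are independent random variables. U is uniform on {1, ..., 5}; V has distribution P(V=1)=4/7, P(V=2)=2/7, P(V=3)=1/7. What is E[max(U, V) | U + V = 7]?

P(U + V = 7) = 3/35.
Summing max(U,V)·P(x,y) over outcomes with U + V = 7 gives 2/5.
E[max(U, V) | U + V = 7] = (2/5) / (3/35) = 14/3.

14/3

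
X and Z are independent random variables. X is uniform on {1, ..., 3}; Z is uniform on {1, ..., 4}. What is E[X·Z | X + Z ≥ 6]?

Outcomes with X + Z ≥ 6: (2,4), (3,3), (3,4), each with probability 1/12.
E[X·Z | X + Z ≥ 6] = (8 + 9 + 12) / 3 = 29/3.

29/3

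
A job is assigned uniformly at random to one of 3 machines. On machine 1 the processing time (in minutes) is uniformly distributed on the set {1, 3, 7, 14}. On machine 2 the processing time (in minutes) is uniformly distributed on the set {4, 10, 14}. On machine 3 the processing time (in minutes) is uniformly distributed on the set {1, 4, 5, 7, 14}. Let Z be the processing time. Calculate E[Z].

1307/180

E[Z | machine 1] = (1+3+7+14)/4 = 25/4.
E[Z | machine 2] = (4+10+14)/3 = 28/3.
E[Z | machine 3] = (1+4+5+7+14)/5 = 31/5.
E[Z] = (1/3)·(25/4) + (1/3)·(28/3) + (1/3)·(31/5) = 1307/180.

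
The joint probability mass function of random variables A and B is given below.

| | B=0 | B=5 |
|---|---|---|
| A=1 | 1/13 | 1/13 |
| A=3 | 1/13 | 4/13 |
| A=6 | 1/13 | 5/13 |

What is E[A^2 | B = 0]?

P(B = 0) = 3/13.
Summing A^2·P(A=x,B=y) over the conditioning event gives 46/13.
E[A^2 | B = 0] = (46/13) / (3/13) = 46/3.

46/3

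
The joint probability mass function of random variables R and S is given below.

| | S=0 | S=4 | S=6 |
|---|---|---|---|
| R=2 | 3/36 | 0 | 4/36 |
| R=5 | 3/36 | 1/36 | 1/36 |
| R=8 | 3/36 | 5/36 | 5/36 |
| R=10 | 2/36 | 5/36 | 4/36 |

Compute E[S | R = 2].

P(R = 2) = 7/36.
Σ S·P over the event = 0·(3/36) + 6·(4/36) = 2/3.
E[S | R = 2] = (2/3) / (7/36) = 24/7.

24/7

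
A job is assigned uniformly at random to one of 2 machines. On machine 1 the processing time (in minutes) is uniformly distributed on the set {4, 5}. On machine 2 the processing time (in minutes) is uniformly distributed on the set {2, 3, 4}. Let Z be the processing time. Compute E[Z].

15/4

E[Z | machine 1] = (4+5)/2 = 9/2.
E[Z | machine 2] = (2+3+4)/3 = 3.
E[Z] = (1/2)·(9/2) + (1/2)·(3) = 15/4.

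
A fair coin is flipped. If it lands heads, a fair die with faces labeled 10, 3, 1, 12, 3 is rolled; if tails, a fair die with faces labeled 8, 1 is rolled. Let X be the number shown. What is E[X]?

E[X | heads] = (10+3+1+12+3)/5 = 29/5.
E[X | tails] = (8+1)/2 = 9/2.
By the law of total expectation,
E[X] = (1/2)·(29/5) + (1/2)·(9/2) = 103/20.

103/20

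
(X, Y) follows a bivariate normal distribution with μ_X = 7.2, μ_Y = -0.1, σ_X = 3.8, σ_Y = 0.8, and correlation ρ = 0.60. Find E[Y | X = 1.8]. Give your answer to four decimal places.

E[Y | X=x] = μ_Y + ρ(σ_Y/σ_X)(x − μ_X) for jointly normal variables.
E[Y | X=1.8] = -0.1 + (0.60)·(0.8/3.8)·(1.8 − (7.2)) = -0.1 + (0.12632)·(-5.4) = -0.7821.

-0.7821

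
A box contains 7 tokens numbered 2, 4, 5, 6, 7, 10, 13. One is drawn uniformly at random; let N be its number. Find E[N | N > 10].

P(N > 10) = 1/7.
Σ over the event: 13·1/7 = 13/7.
E[N | N > 10] = (13/7) / (1/7) = 13.

13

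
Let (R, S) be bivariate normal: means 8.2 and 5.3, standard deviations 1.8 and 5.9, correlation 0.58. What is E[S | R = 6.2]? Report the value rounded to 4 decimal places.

E[S | R=x] = μ_S + ρ(σ_S/σ_R)(x − μ_R) for jointly normal variables.
E[S | R=6.2] = 5.3 + (0.58)·(5.9/1.8)·(6.2 − (8.2)) = 5.3 + (1.9011)·(-2) = 1.4978.

1.4978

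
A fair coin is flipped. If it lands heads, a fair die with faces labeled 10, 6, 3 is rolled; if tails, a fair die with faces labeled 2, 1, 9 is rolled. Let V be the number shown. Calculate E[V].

31/6

E[V | heads] = (10+6+3)/3 = 19/3.
E[V | tails] = (2+1+9)/3 = 4.
By the law of total expectation,
E[V] = (1/2)·(19/3) + (1/2)·(4) = 31/6.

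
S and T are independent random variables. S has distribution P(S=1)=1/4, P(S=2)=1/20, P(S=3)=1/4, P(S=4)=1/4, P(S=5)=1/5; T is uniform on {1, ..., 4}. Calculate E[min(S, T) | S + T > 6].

P(S + T > 6) = 27/80.
Summing min(S,T)·P(x,y) over outcomes with S + T > 6 gives 43/40.
E[min(S, T) | S + T > 6] = (43/40) / (27/80) = 86/27.

86/27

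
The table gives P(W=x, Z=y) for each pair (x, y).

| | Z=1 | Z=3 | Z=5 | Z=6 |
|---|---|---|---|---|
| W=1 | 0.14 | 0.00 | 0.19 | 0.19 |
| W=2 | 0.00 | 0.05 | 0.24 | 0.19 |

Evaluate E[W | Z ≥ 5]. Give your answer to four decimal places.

P(Z ≥ 5) = 0.81.
Summing W·P(W=x,Z=y) over the conditioning event gives 1.24.
E[W | Z ≥ 5] = (1.24) / (0.81) = 1.5309.

1.5309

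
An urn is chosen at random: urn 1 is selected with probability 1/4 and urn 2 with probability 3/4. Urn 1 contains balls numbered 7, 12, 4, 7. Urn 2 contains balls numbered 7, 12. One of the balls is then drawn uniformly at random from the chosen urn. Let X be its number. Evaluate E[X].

9

E[X | urn 1] = (7+12+4+7)/4 = 15/2.
E[X | urn 2] = (7+12)/2 = 19/2.
E[X] = (1/4)·(15/2) + (3/4)·(19/2) = 9.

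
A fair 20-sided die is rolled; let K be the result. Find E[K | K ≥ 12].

16

Given K ≥ 12, K is equally likely to be any of {12, 13, 14, 15, 16, 17, 18, 19, 20}.
E[K | K ≥ 12] = (12 + 13 + 14 + 15 + 16 + 17 + 18 + 19 + 20) / 9 = 16.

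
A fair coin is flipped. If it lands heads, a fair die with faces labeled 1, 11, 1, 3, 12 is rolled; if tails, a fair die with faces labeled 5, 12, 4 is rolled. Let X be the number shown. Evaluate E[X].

E[X | heads] = (1+11+1+3+12)/5 = 28/5.
E[X | tails] = (5+12+4)/3 = 7.
E[X] = (1/2)·(28/5) + (1/2)·(7) = 63/10.

63/10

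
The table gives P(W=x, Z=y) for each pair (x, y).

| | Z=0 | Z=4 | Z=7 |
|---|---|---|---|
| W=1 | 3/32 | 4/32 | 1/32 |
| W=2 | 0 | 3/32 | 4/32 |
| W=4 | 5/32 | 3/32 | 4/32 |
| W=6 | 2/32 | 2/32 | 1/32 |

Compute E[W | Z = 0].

P(Z = 0) = 5/16.
Σ W·P over the event = 1·(3/32) + 4·(5/32) + 6·(2/32) = 35/32.
E[W | Z = 0] = (35/32) / (5/16) = 7/2.

7/2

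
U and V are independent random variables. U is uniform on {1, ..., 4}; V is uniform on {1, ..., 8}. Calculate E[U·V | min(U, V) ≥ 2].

15

P(min(U, V) ≥ 2) = 21/32.
Summing UV·P(x,y) over outcomes with min(U, V) ≥ 2 gives 315/32.
E[U·V | min(U, V) ≥ 2] = (315/32) / (21/32) = 15.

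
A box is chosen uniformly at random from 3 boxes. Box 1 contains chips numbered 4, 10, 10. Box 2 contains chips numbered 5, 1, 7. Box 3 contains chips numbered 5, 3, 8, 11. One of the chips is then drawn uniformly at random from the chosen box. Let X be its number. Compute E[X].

229/36

E[X | box 1] = (4+10+10)/3 = 8.
E[X | box 2] = (5+1+7)/3 = 13/3.
E[X | box 3] = (5+3+8+11)/4 = 27/4.
By the law of total expectation,
E[X] = (1/3)·(8) + (1/3)·(13/3) + (1/3)·(27/4) = 229/36.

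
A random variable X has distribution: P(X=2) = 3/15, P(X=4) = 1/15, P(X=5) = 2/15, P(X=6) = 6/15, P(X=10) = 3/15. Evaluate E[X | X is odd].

5

P(X is odd) = 2/15.
Σ over the event: 5·2/15 = 2/3.
E[X | X is odd] = (2/3) / (2/15) = 5.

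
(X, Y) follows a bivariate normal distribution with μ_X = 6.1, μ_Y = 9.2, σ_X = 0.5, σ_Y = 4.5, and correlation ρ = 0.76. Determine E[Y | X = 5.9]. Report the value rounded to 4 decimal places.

7.8320

The regression of Y on X has slope ρ·σ_Y/σ_X and passes through (μ_X, μ_Y).
E[Y | X=5.9] = 9.2 + (0.76)·(4.5/0.5)·(5.9 − (6.1)) = 9.2 + (6.84)·(-0.2) = 7.8320.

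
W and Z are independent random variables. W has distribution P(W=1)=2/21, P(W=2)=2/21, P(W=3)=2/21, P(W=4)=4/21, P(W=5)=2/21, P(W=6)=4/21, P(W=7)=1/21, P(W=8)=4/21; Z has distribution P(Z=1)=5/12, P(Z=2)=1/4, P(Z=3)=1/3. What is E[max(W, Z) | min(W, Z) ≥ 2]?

P(min(W, Z) ≥ 2) = 19/36.
Summing max(W,Z)·P(x,y) over outcomes with min(W, Z) ≥ 2 gives 701/252.
E[max(W, Z) | min(W, Z) ≥ 2] = (701/252) / (19/36) = 701/133.

701/133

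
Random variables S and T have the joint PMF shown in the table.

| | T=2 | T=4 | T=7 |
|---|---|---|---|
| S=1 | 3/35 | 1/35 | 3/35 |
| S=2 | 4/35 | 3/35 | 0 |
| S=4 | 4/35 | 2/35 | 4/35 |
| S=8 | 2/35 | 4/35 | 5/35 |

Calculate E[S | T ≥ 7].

P(T ≥ 7) = 12/35.
Σ S·P over the event = 1·(3/35) + 4·(4/35) + 8·(5/35) = 59/35.
E[S | T ≥ 7] = (59/35) / (12/35) = 59/12.

59/12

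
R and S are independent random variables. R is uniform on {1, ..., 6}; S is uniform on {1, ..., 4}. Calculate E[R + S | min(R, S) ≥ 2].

P(min(R, S) ≥ 2) = 5/8.
Summing (R+S)·P(x,y) over outcomes with min(R, S) ≥ 2 gives 35/8.
E[R + S | min(R, S) ≥ 2] = (35/8) / (5/8) = 7.

7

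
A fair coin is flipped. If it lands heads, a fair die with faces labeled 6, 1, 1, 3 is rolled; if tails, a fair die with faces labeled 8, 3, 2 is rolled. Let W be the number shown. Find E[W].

E[W | heads] = (6+1+1+3)/4 = 11/4.
E[W | tails] = (8+3+2)/3 = 13/3.
By the law of total expectation,
E[W] = (1/2)·(11/4) + (1/2)·(13/3) = 85/24.

85/24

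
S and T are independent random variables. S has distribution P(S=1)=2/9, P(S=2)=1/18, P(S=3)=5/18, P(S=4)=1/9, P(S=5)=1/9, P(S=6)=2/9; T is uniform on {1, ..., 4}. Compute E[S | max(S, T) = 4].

P(max(S, T) = 4) = 1/4.
Summing S·P(x,y) over outcomes with max(S, T) = 4 gives 53/72.
E[S | max(S, T) = 4] = (53/72) / (1/4) = 53/18.

53/18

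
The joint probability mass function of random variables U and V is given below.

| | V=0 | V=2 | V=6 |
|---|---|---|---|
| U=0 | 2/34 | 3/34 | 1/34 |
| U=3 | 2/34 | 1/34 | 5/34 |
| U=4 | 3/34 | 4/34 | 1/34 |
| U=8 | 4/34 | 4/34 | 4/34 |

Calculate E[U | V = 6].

P(V = 6) = 11/34.
Σ U·P over the event = 0·(1/34) + 3·(5/34) + 4·(1/34) + 8·(4/34) = 3/2.
E[U | V = 6] = (3/2) / (11/34) = 51/11.

51/11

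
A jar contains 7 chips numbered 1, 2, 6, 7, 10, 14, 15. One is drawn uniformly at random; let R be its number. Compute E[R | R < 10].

P(R < 10) = 4/7.
Σ over the event: 1·1/7 + 2·1/7 + 6·1/7 + 7·1/7 = 16/7.
E[R | R < 10] = (16/7) / (4/7) = 4.

4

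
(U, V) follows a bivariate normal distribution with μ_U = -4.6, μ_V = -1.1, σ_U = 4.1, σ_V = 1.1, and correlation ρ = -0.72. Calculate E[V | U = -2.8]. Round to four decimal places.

For a bivariate normal, E[V | U=x] = μ_V + ρ·(σ_V/σ_U)·(x − μ_U).
E[V | U=-2.8] = -1.1 + (-0.72)·(1.1/4.1)·(-2.8 − (-4.6)) = -1.1 + (-0.19317)·(1.8) = -1.4477.

-1.4477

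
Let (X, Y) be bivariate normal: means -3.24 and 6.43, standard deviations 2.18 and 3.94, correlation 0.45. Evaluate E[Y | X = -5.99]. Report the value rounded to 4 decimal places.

4.1934

The regression of Y on X has slope ρ·σ_Y/σ_X and passes through (μ_X, μ_Y).
E[Y | X=-5.99] = 6.43 + (0.45)·(3.94/2.18)·(-5.99 − (-3.24)) = 6.43 + (0.8133)·(-2.75) = 4.1934.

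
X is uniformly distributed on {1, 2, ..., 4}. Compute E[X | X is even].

3

Given X is even, X is equally likely to be any of {2, 4}.
E[X | X is even] = (2 + 4) / 2 = 3.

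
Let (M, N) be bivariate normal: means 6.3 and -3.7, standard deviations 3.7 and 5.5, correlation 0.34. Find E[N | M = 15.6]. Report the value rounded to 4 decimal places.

1.0003

E[N | M=x] = μ_N + ρ(σ_N/σ_M)(x − μ_M) for jointly normal variables.
E[N | M=15.6] = -3.7 + (0.34)·(5.5/3.7)·(15.6 − (6.3)) = -3.7 + (0.50541)·(9.3) = 1.0003.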